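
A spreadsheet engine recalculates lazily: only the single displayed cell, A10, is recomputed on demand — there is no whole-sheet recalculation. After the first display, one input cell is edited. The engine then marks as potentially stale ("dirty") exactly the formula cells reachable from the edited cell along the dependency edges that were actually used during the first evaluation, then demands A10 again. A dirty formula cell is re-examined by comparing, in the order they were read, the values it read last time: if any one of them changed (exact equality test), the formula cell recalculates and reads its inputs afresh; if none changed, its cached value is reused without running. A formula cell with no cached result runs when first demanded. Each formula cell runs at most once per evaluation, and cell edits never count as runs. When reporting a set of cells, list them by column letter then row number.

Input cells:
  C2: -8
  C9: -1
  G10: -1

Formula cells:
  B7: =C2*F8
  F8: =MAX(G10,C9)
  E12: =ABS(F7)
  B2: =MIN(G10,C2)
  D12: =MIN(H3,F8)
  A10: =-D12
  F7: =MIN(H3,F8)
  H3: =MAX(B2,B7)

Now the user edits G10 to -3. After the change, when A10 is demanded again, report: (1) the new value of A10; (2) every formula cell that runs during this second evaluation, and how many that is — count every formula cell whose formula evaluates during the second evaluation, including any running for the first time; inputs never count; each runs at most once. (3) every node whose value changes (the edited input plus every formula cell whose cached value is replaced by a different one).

New value of A10: 1.
Formula cells that run: B2, F8 — 2 in total.
Values that change: G10.
Key observation: the cutoff stops propagation at B7 — its inputs' values are unchanged, so it reuses its cache.

First evaluation (everything demanded from the output):
  B2 = MIN(-1, -8) = -8
  F8 = MAX(-1, -1) = -1
  B7 = -8 * -1 = 8
  H3 = MAX(-8, 8) = 8
  D12 = MIN(8, -1) = -1
  A10 = -(-1) = 1

Propagation after the edit:
  B2: runs — G10 -1->-3; result -8 (same value as before).
  F8: runs — G10 -1->-3; result -1 (same value as before).
  B7: checked — values it read are unchanged (C2 unchanged, F8 unchanged); reused cached 8 without running.
  H3: checked — values it read are unchanged (B2 unchanged, B7 unchanged); reused cached 8 without running.
  D12: checked — values it read are unchanged (H3 unchanged, F8 unchanged); reused cached -1 without running.
  A10: checked — values it read are unchanged (D12 unchanged); reused cached 1 without running.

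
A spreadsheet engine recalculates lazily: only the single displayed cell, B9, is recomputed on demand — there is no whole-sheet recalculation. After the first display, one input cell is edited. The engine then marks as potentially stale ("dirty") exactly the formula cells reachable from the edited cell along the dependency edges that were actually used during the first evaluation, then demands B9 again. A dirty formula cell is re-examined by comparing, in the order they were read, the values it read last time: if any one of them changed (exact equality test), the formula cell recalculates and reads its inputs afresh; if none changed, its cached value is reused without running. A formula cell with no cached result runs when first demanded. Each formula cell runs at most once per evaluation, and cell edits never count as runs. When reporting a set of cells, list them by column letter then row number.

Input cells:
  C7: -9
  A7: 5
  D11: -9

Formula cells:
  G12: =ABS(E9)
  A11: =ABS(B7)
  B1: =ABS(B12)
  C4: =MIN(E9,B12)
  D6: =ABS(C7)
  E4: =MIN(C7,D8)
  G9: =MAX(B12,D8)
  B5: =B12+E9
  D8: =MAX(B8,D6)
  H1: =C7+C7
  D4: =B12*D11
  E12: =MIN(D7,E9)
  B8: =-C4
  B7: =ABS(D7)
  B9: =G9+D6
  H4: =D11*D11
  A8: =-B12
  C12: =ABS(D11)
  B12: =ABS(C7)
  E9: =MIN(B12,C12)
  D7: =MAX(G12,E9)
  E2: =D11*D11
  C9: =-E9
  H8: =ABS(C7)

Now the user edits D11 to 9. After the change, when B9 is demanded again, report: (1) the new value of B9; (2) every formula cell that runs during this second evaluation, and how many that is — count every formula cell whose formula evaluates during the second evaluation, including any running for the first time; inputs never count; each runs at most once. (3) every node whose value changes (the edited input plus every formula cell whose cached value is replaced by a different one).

New value of B9: 18.
Formula cells that run: C12 — 1 in total.
Values that change: D11.
Key observation: the change is absorbed at C12 — it re-runs but produces the same value, and the output's value is unchanged.

First evaluation (everything demanded from the output):
  B12 = ABS(-9) = 9
  C12 = ABS(-9) = 9
  D6 = ABS(-9) = 9
  E9 = MIN(9, 9) = 9
  C4 = MIN(9, 9) = 9
  B8 = -(9) = -9
  D8 = MAX(-9, 9) = 9
  G9 = MAX(9, 9) = 9
  B9 = 9 + 9 = 18

Propagation after the edit:
  C12: runs — D11 -9->9; result 9 (same value as before).
  E9: checked — values it read are unchanged (B12 unchanged, C12 unchanged); reused cached 9 without running.
  C4: checked — values it read are unchanged (E9 unchanged, B12 unchanged); reused cached 9 without running.
  B8: checked — values it read are unchanged (C4 unchanged); reused cached -9 without running.
  D8: checked — values it read are unchanged (B8 unchanged, D6 unchanged); reused cached 9 without running.
  G9: checked — values it read are unchanged (B12 unchanged, D8 unchanged); reused cached 9 without running.
  B9: checked — values it read are unchanged (G9 unchanged, D6 unchanged); reused cached 18 without running.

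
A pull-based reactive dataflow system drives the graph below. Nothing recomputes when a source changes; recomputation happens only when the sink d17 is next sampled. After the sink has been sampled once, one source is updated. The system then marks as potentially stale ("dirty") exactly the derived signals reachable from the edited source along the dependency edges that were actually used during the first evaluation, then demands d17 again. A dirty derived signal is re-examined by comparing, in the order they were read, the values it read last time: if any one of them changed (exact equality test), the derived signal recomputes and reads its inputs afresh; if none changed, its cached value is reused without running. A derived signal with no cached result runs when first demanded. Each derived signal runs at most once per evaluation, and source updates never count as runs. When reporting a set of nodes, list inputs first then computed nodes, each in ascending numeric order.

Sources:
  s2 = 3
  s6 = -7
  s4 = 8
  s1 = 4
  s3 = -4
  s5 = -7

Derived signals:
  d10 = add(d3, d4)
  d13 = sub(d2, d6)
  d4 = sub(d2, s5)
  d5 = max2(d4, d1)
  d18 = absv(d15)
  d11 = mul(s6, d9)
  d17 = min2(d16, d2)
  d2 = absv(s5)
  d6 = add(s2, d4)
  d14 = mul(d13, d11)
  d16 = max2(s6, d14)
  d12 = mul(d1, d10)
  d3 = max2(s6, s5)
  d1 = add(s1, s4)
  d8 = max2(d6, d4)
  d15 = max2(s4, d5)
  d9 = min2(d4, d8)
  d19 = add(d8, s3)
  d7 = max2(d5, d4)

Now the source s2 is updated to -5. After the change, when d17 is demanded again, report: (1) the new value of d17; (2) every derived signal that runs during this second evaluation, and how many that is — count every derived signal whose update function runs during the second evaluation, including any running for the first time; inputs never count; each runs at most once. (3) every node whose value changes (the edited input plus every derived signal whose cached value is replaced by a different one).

New value of d17: 7.
Derived signals that run: d6, d8, d9, d13, d14, d16, d17 — 7 in total.
Values that change: s2, d6, d8, d13, d14, d16.
Key observation: the cutoff stops propagation at d11 — its inputs' values are unchanged, so it reuses its cache.

First evaluation (everything demanded from the output):
  d2 = absv(-7) = 7
  d4 = sub(7, -7) = 14
  d6 = add(3, 14) = 17
  d8 = max2(17, 14) = 17
  d9 = min2(14, 17) = 14
  d11 = mul(-7, 14) = -98
  d13 = sub(7, 17) = -10
  d14 = mul(-10, -98) = 980
  d16 = max2(-7, 980) = 980
  d17 = min2(980, 7) = 7

Propagation after the edit:
  d6: runs — s2 3->-5; result 9.
  d8: runs — d6 17->9; result 14.
  d9: runs — d8 17->14; result 14 (same value as before).
  d11: checked — values it read are unchanged (s6 unchanged, d9 unchanged); reused cached -98 without running.
  d13: runs — d6 17->9; result -2.
  d14: runs — d13 -10->-2; result 196.
  d16: runs — d14 980->196; result 196.
  d17: runs — d16 980->196; result 7 (same value as before).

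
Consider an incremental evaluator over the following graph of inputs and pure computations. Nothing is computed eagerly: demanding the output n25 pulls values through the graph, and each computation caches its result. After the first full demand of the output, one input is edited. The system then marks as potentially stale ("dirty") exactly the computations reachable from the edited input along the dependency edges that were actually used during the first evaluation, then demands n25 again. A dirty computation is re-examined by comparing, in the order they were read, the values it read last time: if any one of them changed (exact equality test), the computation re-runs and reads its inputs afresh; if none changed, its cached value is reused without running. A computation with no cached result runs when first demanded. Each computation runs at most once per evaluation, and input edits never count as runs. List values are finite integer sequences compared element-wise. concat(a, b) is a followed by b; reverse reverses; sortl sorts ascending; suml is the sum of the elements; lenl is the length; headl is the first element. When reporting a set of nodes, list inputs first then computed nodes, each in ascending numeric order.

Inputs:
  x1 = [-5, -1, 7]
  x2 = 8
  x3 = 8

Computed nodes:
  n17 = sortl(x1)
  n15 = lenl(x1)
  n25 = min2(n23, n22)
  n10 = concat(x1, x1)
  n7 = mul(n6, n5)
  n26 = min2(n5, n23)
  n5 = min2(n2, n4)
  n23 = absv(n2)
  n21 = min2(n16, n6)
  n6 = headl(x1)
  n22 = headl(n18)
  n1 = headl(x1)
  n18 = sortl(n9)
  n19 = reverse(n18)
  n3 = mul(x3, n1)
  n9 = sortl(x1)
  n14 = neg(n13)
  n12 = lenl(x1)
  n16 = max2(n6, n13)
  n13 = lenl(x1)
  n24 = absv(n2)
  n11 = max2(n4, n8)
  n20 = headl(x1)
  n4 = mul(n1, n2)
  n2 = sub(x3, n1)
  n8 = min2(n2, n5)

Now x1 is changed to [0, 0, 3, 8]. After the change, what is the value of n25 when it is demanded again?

n25 now evaluates to 0.

Initial pass — values computed on the first demand:
  n1 = headl([-5, -1, 7]) = -5
  n2 = sub(8, -5) = 13
  n9 = sortl([-5, -1, 7]) = [-5, -1, 7]
  n18 = sortl([-5, -1, 7]) = [-5, -1, 7]
  n22 = headl([-5, -1, 7]) = -5
  n23 = absv(13) = 13
  n25 = min2(13, -5) = -5

Second demand — change propagation:
  n1: re-runs because x1 [-5, -1, 7]->[0, 0, 3, 8]; new result 0.
  n2: re-runs because n1 -5->0; new result 8.
  n9: re-runs because x1 [-5, -1, 7]->[0, 0, 3, 8]; new result [0, 0, 3, 8].
  n18: re-runs because n9 [-5, -1, 7]->[0, 0, 3, 8]; new result [0, 0, 3, 8].
  n22: re-runs because n18 [-5, -1, 7]->[0, 0, 3, 8]; new result 0.
  n23: re-runs because n2 13->8; new result 8.
  n25: re-runs because n23 13->8; n22 -5->0; new result 0.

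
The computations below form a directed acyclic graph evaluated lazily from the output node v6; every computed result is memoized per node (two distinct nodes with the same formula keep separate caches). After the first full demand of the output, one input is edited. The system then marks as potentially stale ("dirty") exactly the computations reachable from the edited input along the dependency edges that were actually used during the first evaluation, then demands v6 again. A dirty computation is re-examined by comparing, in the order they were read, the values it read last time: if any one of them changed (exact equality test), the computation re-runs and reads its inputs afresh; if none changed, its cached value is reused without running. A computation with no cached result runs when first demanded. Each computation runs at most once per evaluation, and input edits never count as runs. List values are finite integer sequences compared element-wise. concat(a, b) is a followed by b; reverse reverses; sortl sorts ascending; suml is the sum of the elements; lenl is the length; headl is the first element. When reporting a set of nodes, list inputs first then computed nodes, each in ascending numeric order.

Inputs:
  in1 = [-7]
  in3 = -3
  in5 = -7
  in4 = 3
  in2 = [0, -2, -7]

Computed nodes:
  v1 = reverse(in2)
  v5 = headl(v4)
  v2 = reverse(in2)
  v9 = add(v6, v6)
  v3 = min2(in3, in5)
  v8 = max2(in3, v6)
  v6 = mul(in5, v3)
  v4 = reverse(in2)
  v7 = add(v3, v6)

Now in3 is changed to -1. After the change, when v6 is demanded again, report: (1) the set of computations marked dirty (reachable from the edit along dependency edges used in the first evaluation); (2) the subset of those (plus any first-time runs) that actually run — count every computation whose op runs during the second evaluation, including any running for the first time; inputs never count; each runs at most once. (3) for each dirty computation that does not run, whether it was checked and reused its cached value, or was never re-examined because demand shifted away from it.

First demand of the output computes:
  v3 = min2(-3, -7) = -7
  v6 = mul(-7, -7) = 49

After the edit, cleaning proceeds:
  v3: a read changed (in3 -3->-1) — executes, giving -7 — identical to its old value.
  v6: dirty, but its reads are unchanged (in5 unchanged, v3 unchanged); cached 49 stands.

Note the absorption at v3: it re-runs yet its value is the same, leaving the output's value untouched.

The edit dirties: v3, v6.
1 computations run: v3.
Cache hits after checking: v6.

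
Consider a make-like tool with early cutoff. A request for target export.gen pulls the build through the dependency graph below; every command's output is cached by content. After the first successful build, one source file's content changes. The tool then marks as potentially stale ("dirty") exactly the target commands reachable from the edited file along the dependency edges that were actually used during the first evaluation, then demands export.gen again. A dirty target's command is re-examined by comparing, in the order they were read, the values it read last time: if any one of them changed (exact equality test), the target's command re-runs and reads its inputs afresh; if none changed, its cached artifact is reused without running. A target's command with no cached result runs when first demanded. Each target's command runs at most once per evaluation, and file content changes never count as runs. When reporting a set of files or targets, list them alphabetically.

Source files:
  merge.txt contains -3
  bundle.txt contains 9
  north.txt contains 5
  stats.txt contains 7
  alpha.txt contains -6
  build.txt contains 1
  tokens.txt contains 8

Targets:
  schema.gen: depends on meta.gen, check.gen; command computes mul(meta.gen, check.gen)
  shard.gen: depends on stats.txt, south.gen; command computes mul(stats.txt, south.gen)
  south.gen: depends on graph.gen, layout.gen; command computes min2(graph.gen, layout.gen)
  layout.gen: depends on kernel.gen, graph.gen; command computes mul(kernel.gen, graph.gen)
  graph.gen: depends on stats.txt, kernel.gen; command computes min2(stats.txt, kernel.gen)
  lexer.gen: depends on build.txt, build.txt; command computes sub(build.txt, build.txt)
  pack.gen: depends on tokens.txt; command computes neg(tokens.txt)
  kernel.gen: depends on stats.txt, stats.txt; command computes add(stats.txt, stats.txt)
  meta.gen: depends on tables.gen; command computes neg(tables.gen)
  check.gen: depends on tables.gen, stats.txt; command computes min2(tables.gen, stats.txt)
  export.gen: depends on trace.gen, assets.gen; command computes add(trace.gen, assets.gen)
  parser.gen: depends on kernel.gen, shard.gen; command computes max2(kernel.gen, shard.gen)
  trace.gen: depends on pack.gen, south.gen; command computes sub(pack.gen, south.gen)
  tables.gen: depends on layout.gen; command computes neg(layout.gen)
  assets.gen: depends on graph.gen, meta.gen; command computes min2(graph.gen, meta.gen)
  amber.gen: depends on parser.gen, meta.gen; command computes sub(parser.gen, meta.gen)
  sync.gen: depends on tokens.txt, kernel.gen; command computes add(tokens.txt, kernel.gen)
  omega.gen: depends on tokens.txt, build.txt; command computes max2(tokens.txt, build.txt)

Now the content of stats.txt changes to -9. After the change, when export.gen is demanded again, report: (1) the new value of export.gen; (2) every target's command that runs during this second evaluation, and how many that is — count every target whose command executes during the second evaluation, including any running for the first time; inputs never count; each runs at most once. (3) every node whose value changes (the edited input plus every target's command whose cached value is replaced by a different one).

First demand of the output computes:
  kernel.gen = add(7, 7) = 14
  graph.gen = min2(7, 14) = 7
  layout.gen = mul(14, 7) = 98
  pack.gen = neg(8) = -8
  south.gen = min2(7, 98) = 7
  tables.gen = neg(98) = -98
  meta.gen = neg(-98) = 98
  assets.gen = min2(7, 98) = 7
  trace.gen = sub(-8, 7) = -15
  export.gen = add(-15, 7) = -8

After the edit, cleaning proceeds:
  kernel.gen: a read changed (stats.txt 7->-9; stats.txt 7->-9) — executes, giving -18.
  graph.gen: a read changed (stats.txt 7->-9; kernel.gen 14->-18) — executes, giving -18.
  layout.gen: a read changed (kernel.gen 14->-18; graph.gen 7->-18) — executes, giving 324.
  south.gen: a read changed (graph.gen 7->-18; layout.gen 98->324) — executes, giving -18.
  tables.gen: a read changed (layout.gen 98->324) — executes, giving -324.
  meta.gen: a read changed (tables.gen -98->-324) — executes, giving 324.
  assets.gen: a read changed (graph.gen 7->-18; meta.gen 98->324) — executes, giving -18.
  trace.gen: a read changed (south.gen 7->-18) — executes, giving 10.
  export.gen: a read changed (trace.gen -15->10; assets.gen 7->-18) — executes, giving -8 — identical to its old value.

Demanding export.gen again yields -8.
9 target commands run: assets.gen, export.gen, graph.gen, kernel.gen, layout.gen, meta.gen, south.gen, tables.gen, trace.gen.
The nodes whose values change: assets.gen, graph.gen, kernel.gen, layout.gen, meta.gen, south.gen, stats.txt, tables.gen, trace.gen.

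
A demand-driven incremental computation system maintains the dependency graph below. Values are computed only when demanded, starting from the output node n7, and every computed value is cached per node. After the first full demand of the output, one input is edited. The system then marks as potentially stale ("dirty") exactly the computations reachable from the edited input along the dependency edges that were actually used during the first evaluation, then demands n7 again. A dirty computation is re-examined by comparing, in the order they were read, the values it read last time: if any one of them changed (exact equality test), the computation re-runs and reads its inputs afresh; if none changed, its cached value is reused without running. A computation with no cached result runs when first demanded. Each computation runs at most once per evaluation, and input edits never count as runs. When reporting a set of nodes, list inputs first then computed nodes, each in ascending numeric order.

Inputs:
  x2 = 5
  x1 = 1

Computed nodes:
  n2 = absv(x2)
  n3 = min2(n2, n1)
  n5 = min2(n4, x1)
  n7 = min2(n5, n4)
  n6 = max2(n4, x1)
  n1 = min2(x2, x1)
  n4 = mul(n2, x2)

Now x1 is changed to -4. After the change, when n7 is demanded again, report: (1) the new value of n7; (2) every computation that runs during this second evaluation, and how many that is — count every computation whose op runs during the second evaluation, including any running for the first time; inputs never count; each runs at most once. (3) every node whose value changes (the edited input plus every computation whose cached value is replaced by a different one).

First evaluation (everything demanded from the output):
  n2 = absv(5) = 5
  n4 = mul(5, 5) = 25
  n5 = min2(25, 1) = 1
  n7 = min2(1, 25) = 1

Propagation after the edit:
  n5: runs — x1 1->-4; result -4.
  n7: runs — n5 1->-4; result -4.

New value of n7: -4.
Computations that run: n5, n7 — 2 in total.
Values that change: x1, n5, n7.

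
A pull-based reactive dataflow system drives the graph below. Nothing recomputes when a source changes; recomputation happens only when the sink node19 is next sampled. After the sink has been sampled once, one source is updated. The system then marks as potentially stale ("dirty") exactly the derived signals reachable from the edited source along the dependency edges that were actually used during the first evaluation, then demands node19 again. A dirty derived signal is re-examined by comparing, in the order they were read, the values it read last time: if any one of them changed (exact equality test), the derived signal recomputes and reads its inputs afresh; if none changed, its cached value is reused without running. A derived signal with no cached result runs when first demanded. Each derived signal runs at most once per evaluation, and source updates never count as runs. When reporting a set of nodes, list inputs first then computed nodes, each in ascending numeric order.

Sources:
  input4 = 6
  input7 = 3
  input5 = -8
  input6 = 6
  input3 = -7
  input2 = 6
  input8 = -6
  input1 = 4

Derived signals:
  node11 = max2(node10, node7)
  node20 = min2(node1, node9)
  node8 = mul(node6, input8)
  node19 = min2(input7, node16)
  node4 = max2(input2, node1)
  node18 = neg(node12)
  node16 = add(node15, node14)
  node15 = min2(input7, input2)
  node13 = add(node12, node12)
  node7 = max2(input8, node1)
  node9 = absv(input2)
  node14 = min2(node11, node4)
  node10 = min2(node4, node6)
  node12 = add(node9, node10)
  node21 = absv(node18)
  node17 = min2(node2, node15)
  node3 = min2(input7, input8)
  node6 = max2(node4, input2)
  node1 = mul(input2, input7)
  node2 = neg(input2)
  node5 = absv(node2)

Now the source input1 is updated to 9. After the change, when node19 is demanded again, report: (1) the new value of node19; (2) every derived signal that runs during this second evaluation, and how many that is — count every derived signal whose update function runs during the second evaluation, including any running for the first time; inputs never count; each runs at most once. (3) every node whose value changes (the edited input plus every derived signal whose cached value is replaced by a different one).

New value of node19: 3.
Derived signals that run: none — 0 in total.
Values that change: input1.
Key observation: input1 is never demanded by the output, so the edit triggers no recomputation at all.

First evaluation (everything demanded from the output):
  node1 = mul(6, 3) = 18
  node4 = max2(6, 18) = 18
  node6 = max2(18, 6) = 18
  node7 = max2(-6, 18) = 18
  node10 = min2(18, 18) = 18
  node11 = max2(18, 18) = 18
  node14 = min2(18, 18) = 18
  node15 = min2(3, 6) = 3
  node16 = add(3, 18) = 21
  node19 = min2(3, 21) = 3

Propagation after the edit:
  input1 feeds no computation that the output demands — nothing is marked dirty and nothing runs.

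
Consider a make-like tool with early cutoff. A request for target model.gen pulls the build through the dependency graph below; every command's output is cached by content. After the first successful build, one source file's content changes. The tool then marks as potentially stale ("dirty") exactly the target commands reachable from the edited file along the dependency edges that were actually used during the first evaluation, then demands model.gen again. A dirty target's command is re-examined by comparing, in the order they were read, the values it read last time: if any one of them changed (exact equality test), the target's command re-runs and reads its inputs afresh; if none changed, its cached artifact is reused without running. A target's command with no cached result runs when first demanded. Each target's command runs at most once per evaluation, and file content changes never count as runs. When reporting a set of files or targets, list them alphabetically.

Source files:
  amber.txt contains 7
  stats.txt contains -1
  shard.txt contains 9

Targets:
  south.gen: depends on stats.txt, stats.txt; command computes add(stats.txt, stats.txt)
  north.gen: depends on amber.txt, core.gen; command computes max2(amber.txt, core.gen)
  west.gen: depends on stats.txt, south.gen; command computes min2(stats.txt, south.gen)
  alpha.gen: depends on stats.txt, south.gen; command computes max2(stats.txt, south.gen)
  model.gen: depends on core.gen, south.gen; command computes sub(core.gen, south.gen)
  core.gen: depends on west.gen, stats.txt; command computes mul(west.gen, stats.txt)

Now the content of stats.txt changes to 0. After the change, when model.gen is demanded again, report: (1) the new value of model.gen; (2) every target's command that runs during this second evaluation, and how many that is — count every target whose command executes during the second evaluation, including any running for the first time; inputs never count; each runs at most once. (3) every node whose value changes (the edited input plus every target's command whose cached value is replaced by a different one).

Demanding model.gen again yields 0.
4 target commands run: core.gen, model.gen, south.gen, west.gen.
The nodes whose values change: core.gen, model.gen, south.gen, stats.txt, west.gen.

First demand of the output computes:
  south.gen = add(-1, -1) = -2
  west.gen = min2(-1, -2) = -2
  core.gen = mul(-2, -1) = 2
  model.gen = sub(2, -2) = 4

After the edit, cleaning proceeds:
  south.gen: a read changed (stats.txt -1->0; stats.txt -1->0) — executes, giving 0.
  west.gen: a read changed (stats.txt -1->0; south.gen -2->0) — executes, giving 0.
  core.gen: a read changed (west.gen -2->0; stats.txt -1->0) — executes, giving 0.
  model.gen: a read changed (core.gen 2->0; south.gen -2->0) — executes, giving 0.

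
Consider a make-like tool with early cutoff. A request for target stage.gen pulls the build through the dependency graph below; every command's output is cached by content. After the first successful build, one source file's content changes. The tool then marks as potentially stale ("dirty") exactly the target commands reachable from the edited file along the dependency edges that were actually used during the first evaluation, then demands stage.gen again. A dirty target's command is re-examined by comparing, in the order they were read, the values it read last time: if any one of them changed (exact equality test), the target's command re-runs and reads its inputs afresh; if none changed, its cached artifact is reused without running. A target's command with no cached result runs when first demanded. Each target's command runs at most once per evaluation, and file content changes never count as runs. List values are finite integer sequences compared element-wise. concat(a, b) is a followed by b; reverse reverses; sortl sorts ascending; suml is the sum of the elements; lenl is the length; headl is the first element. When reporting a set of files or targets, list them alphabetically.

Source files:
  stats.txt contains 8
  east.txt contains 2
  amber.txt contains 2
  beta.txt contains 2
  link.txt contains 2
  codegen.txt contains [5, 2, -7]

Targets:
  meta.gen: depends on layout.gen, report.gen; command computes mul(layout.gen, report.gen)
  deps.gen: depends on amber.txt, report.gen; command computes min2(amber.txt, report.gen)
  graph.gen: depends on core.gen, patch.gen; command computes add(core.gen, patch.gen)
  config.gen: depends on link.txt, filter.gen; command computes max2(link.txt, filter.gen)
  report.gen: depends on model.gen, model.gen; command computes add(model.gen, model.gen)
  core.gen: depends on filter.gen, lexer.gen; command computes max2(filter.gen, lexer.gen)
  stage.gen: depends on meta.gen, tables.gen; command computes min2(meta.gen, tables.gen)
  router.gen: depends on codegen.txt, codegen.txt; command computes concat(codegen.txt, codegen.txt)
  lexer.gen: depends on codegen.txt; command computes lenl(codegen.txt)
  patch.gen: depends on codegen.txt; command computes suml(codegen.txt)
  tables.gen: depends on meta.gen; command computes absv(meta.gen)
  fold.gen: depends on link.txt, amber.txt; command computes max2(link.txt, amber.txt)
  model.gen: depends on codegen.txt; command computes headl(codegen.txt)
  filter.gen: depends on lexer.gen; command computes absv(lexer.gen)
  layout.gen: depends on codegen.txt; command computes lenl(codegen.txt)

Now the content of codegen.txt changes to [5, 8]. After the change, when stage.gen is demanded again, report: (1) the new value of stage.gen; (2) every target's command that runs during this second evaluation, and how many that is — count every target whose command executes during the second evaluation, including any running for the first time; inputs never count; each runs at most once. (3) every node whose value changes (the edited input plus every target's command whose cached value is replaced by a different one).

First demand of the output computes:
  layout.gen = lenl([5, 2, -7]) = 3
  model.gen = headl([5, 2, -7]) = 5
  report.gen = add(5, 5) = 10
  meta.gen = mul(3, 10) = 30
  tables.gen = absv(30) = 30
  stage.gen = min2(30, 30) = 30

After the edit, cleaning proceeds:
  layout.gen: a read changed (codegen.txt [5, 2, -7]->[5, 8]) — executes, giving 2.
  model.gen: a read changed (codegen.txt [5, 2, -7]->[5, 8]) — executes, giving 5 — identical to its old value.
  report.gen: dirty, but its reads are unchanged (model.gen unchanged, model.gen unchanged); cached 10 stands.
  meta.gen: a read changed (layout.gen 3->2) — executes, giving 20.
  tables.gen: a read changed (meta.gen 30->20) — executes, giving 20.
  stage.gen: a read changed (meta.gen 30->20; tables.gen 30->20) — executes, giving 20.

Note where the cutoff bites: report.gen is checked, finds nothing changed, and keeps its cache.

Demanding stage.gen again yields 20.
5 target commands run: layout.gen, meta.gen, model.gen, stage.gen, tables.gen.
The nodes whose values change: codegen.txt, layout.gen, meta.gen, stage.gen, tables.gen.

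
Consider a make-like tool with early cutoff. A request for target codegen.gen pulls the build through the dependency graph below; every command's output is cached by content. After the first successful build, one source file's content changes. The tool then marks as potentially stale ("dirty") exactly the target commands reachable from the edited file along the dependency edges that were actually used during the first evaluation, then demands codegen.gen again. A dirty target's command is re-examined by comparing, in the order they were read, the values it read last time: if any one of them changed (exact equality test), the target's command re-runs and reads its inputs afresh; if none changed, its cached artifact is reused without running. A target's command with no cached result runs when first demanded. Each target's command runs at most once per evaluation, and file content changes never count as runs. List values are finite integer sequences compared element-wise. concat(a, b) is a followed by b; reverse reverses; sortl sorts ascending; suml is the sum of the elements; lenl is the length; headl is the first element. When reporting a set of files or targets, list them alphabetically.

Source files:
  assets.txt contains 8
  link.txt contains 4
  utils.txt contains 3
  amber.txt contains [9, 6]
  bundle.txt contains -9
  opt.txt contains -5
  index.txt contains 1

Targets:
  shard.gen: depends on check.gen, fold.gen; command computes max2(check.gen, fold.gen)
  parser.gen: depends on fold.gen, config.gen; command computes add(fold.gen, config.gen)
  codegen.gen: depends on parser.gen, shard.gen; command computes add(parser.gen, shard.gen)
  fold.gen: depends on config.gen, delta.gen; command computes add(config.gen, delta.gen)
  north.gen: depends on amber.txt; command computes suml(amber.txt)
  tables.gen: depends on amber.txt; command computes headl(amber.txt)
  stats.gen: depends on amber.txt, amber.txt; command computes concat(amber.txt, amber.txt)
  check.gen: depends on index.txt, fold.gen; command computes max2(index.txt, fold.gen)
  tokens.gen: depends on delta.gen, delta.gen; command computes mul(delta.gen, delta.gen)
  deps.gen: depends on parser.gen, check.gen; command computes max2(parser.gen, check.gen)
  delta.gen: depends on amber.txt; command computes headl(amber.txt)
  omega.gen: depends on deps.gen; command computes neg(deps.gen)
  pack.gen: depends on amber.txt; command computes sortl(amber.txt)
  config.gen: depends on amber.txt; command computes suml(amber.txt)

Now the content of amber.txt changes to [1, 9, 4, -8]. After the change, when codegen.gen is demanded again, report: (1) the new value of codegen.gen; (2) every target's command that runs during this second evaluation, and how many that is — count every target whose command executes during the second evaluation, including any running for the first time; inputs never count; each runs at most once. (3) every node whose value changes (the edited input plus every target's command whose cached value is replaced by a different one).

Demanding codegen.gen again yields 20.
7 target commands run: check.gen, codegen.gen, config.gen, delta.gen, fold.gen, parser.gen, shard.gen.
The nodes whose values change: amber.txt, check.gen, codegen.gen, config.gen, delta.gen, fold.gen, parser.gen, shard.gen.

First demand of the output computes:
  config.gen = suml([9, 6]) = 15
  delta.gen = headl([9, 6]) = 9
  fold.gen = add(15, 9) = 24
  check.gen = max2(1, 24) = 24
  parser.gen = add(24, 15) = 39
  shard.gen = max2(24, 24) = 24
  codegen.gen = add(39, 24) = 63

After the edit, cleaning proceeds:
  config.gen: a read changed (amber.txt [9, 6]->[1, 9, 4, -8]) — executes, giving 6.
  delta.gen: a read changed (amber.txt [9, 6]->[1, 9, 4, -8]) — executes, giving 1.
  fold.gen: a read changed (config.gen 15->6; delta.gen 9->1) — executes, giving 7.
  check.gen: a read changed (fold.gen 24->7) — executes, giving 7.
  parser.gen: a read changed (fold.gen 24->7; config.gen 15->6) — executes, giving 13.
  shard.gen: a read changed (check.gen 24->7; fold.gen 24->7) — executes, giving 7.
  codegen.gen: a read changed (parser.gen 39->13; shard.gen 24->7) — executes, giving 20.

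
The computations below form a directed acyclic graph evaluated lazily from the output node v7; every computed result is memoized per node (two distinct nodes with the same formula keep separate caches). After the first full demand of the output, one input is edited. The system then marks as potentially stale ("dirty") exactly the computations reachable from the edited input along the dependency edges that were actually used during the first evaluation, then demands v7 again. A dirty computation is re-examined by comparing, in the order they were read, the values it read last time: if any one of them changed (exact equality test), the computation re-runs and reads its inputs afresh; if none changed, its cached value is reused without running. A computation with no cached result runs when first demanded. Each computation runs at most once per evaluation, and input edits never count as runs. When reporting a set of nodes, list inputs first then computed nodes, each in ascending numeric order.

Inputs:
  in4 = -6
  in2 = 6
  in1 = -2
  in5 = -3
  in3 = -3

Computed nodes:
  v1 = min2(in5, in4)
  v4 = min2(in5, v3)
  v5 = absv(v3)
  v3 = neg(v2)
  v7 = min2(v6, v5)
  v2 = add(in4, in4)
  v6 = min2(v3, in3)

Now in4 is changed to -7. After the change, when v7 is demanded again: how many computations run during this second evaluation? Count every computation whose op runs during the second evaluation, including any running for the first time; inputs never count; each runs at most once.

5 computations run: v2, v3, v5, v6, v7.

First demand of the output computes:
  v2 = add(-6, -6) = -12
  v3 = neg(-12) = 12
  v5 = absv(12) = 12
  v6 = min2(12, -3) = -3
  v7 = min2(-3, 12) = -3

After the edit, cleaning proceeds:
  v2: a read changed (in4 -6->-7; in4 -6->-7) — executes, giving -14.
  v3: a read changed (v2 -12->-14) — executes, giving 14.
  v5: a read changed (v3 12->14) — executes, giving 14.
  v6: a read changed (v3 12->14) — executes, giving -3 — identical to its old value.
  v7: a read changed (v5 12->14) — executes, giving -3 — identical to its old value.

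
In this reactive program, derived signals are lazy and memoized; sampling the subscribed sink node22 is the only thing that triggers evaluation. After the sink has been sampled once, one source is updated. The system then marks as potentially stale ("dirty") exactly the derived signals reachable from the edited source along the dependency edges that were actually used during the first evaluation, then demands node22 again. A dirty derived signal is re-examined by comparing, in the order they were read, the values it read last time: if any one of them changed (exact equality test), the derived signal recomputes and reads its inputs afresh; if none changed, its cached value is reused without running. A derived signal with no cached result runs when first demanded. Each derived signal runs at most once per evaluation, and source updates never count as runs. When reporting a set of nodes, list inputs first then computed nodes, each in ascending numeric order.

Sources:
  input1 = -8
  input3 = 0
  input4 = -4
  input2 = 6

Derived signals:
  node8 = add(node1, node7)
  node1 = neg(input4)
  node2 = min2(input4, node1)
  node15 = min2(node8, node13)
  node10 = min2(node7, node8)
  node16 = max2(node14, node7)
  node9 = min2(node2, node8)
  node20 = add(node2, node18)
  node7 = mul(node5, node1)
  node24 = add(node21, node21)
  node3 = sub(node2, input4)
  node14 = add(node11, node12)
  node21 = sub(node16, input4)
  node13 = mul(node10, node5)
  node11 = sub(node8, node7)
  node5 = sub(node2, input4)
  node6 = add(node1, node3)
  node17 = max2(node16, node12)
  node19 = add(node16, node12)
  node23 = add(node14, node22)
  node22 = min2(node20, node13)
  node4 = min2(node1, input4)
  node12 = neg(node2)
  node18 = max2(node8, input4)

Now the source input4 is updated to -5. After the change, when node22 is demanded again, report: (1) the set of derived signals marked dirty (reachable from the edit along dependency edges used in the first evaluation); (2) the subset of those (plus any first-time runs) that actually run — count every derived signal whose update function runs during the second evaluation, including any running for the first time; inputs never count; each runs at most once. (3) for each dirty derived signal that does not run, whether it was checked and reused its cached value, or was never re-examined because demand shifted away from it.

First demand of the output computes:
  node1 = neg(-4) = 4
  node2 = min2(-4, 4) = -4
  node5 = sub(-4, -4) = 0
  node7 = mul(0, 4) = 0
  node8 = add(4, 0) = 4
  node10 = min2(0, 4) = 0
  node13 = mul(0, 0) = 0
  node18 = max2(4, -4) = 4
  node20 = add(-4, 4) = 0
  node22 = min2(0, 0) = 0

After the edit, cleaning proceeds:
  node1: a read changed (input4 -4->-5) — executes, giving 5.
  node2: a read changed (input4 -4->-5; node1 4->5) — executes, giving -5.
  node5: a read changed (node2 -4->-5; input4 -4->-5) — executes, giving 0 — identical to its old value.
  node7: a read changed (node1 4->5) — executes, giving 0 — identical to its old value.
  node8: a read changed (node1 4->5) — executes, giving 5.
  node10: a read changed (node8 4->5) — executes, giving 0 — identical to its old value.
  node13: dirty, but its reads are unchanged (node10 unchanged, node5 unchanged); cached 0 stands.
  node18: a read changed (node8 4->5; input4 -4->-5) — executes, giving 5.
  node20: a read changed (node2 -4->-5; node18 4->5) — executes, giving 0 — identical to its old value.
  node22: dirty, but its reads are unchanged (node20 unchanged, node13 unchanged); cached 0 stands.

Note where the cutoff bites: node13 is checked, finds nothing changed, and keeps its cache.

The edit dirties: node1, node2, node5, node7, node8, node10, node13, node18, node20, node22.
8 derived signals run: node1, node2, node5, node7, node8, node10, node18, node20.
Cache hits after checking: node13, node22.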